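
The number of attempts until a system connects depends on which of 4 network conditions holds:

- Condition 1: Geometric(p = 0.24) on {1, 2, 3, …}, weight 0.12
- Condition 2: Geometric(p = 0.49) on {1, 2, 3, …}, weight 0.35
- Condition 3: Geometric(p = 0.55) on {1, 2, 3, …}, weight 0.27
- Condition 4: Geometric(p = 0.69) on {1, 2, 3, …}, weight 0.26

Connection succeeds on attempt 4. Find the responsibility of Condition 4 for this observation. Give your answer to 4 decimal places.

0.0985

The responsibility of component k is π_k f_k(x) divided by Σ_j π_j f_j(x).
Component likelihoods at x = 4:
  f_1 = 0.24·(1−0.24)^3 = 0.24·0.438976 = 0.105354
  f_2 = 0.49·(1−0.49)^3 = 0.49·0.132651 = 0.064999
  f_3 = 0.55·(1−0.55)^3 = 0.55·0.091125 = 0.0501187
  f_4 = 0.69·(1−0.69)^3 = 0.69·0.029791 = 0.0205558
Weight by the priors:
  π_1·f_1 = 0.12 × 0.105354 = 0.0126425
  π_2·f_2 = 0.35 × 0.064999 = 0.0227496
  π_3·f_3 = 0.27 × 0.0501187 = 0.0135321
  π_4·f_4 = 0.26 × 0.0205558 = 0.00534451
Marginal: 0.0126425 + 0.0227496 + 0.0135321 + 0.00534451 = 0.0542687
So the posterior for Condition 4 is 0.00534451 / 0.0542687 ≈ 0.0985.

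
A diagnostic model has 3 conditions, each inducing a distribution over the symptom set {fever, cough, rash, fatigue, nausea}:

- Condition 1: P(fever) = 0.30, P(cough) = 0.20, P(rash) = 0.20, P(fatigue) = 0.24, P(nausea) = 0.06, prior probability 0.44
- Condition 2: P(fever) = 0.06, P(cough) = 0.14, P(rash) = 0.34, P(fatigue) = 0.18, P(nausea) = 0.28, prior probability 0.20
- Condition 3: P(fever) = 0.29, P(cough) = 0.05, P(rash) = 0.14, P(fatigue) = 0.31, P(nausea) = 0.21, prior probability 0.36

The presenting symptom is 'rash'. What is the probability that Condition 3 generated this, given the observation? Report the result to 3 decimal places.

P(component k | x) = P(Z=k)·f_k(x) / marginal(x), where marginal(x) = Σ_j P(Z=j)·f_j(x).
Component likelihoods at x = 'rash':
  f_1 = 0.2
  f_2 = 0.34
  f_3 = 0.14
Multiply by the mixture weights:
  P(Z=1)·f_1 = 0.44 × 0.2 = 0.088
  P(Z=2)·f_2 = 0.20 × 0.34 = 0.068
  P(Z=3)·f_3 = 0.36 × 0.14 = 0.0504
Normaliser: 0.088 + 0.068 + 0.0504 = 0.2064
P(Condition 3 | the observation) = 0.0504 / 0.2064 ≈ 0.244

0.244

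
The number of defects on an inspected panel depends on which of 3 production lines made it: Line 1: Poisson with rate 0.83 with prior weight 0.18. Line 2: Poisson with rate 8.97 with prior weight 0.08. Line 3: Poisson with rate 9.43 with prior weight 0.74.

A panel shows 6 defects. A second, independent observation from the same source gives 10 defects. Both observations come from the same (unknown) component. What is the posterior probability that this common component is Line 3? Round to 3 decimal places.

0.891

P(component k | x) = P(Z=k)·f_k(x) / marginal(x), where marginal(x) = Σ_j P(Z=j)·f_j(x).
Since both observations come from the same component, the likelihood for component k is f_k(x₁)·f_k(x₂).
  p_1 = [0.000198003] × [1.86446e-08] = 3.69169e-12
  p_2 = [0.0920027] × [0.118179] = 0.0108728
  p_3 = [0.0784044] × [0.123015] = 0.0096449
Multiply by the mixture weights:
  P(Z=1)·p_1 = 0.18 × 3.69169e-12 = 6.64504e-13
  P(Z=2)·p_2 = 0.08 × 0.0108728 = 0.000869822
  P(Z=3)·p_3 = 0.74 × 0.0096449 = 0.00713722
Marginal: 6.64504e-13 + 0.000869822 + 0.00713722 = 0.00800705
So the posterior for Line 3 is 0.00713722 / 0.00800705 ≈ 0.891.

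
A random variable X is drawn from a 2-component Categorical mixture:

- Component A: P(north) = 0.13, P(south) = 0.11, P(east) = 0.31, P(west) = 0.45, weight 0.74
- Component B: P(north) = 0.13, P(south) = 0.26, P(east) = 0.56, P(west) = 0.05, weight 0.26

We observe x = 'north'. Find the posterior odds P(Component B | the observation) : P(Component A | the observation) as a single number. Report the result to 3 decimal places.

0.351

Only the two components matter; the odds are (P(Z=i) f_i(x)) / (P(Z=j) f_j(x)).
Categorical probabilities:
  p_A = 0.13
  p_B = 0.13
Odds = (0.26/0.74) × (0.13/0.13) = 0.351351 × 1 ≈ 0.351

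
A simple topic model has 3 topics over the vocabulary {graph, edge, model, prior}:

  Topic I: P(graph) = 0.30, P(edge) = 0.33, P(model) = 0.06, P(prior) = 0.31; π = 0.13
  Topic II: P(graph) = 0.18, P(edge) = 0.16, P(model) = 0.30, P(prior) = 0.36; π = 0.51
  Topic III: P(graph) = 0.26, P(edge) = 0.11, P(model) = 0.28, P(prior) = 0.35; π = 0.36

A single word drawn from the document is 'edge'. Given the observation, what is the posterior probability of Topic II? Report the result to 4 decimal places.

0.4973

P(component k | x) = π_k·f_k(x) / marginal(x), where marginal(x) = Σ_j π_j·f_j(x).
Component likelihoods at x = 'edge':
  p_I = 0.33
  p_II = 0.16
  p_III = 0.11
Prior × likelihood for each component:
  π_I·p_I = 0.13 × 0.33 = 0.0429
  π_II·p_II = 0.51 × 0.16 = 0.0816
  π_III·p_III = 0.36 × 0.11 = 0.0396
Normaliser: 0.0429 + 0.0816 + 0.0396 = 0.1641
P(Topic II | 'edge') = 0.0816 / 0.1641 ≈ 0.4973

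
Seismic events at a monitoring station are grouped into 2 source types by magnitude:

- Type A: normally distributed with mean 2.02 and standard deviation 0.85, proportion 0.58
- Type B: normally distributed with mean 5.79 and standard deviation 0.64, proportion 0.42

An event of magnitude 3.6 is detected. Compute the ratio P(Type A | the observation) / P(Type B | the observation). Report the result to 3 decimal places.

64.458

Posterior odds = (P(Z=i) f_i(x)) / (P(Z=j) f_j(x)); the normalising sum cancels.
Evaluate each component's likelihood at the observed value:
  f_A = (1/(0.85·√(2π)))·exp(−(3.6−2.02)²/(2·0.85²)) = 0.469344·exp(-1.72761) = 0.0834062
  f_B = (1/(0.64·√(2π)))·exp(−(3.6−5.79)²/(2·0.64²)) = 0.623347·exp(-5.85461) = 0.00178691
Odds = (0.58/0.42) × (0.0834062/0.00178691) = 1.38095 × 46.6762 ≈ 64.458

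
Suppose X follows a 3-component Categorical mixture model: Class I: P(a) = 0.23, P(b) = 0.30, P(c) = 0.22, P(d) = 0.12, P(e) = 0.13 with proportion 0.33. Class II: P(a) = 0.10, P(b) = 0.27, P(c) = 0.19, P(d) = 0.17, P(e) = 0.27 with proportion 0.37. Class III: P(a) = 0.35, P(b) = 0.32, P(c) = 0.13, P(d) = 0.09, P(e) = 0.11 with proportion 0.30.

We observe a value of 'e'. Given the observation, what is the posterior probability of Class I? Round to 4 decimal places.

0.2440

The responsibility of component k is w_k f_k(x) divided by Σ_j w_j f_j(x).
Component likelihoods at x = 'e':
  L_I = P(e | comp) = 0.13
  L_II = P(e | comp) = 0.27
  L_III = P(e | comp) = 0.11
Multiply by the mixture weights:
  w_I·L_I = 0.33 × 0.13 = 0.0429
  w_II·L_II = 0.37 × 0.27 = 0.0999
  w_III·L_III = 0.30 × 0.11 = 0.033
Denominator: 0.0429 + 0.0999 + 0.033 = 0.1758
So the posterior for Class I is 0.0429 / 0.1758 ≈ 0.2440.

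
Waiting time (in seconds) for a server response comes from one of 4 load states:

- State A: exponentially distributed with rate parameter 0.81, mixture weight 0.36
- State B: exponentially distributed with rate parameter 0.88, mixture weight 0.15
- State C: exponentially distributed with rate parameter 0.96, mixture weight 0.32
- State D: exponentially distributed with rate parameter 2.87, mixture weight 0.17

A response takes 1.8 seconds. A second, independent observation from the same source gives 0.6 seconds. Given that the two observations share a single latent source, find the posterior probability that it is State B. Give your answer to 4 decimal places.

0.1785

Apply Bayes' rule: the posterior for each component is proportional to its prior times its likelihood at x.
Since both observations come from the same component, the likelihood for component k is f_k(x₁)·f_k(x₂).
  p_A = [0.81·e^(−0.81·1.8) = 0.81·e^(−1.4580) = 0.188488] × [0.498216] = 0.0939078
  p_B = [0.88·e^(−0.88·1.8) = 0.88·e^(−1.5840) = 0.180535] × [0.519009] = 0.0936991
  p_C = [0.96·e^(−0.96·1.8) = 0.96·e^(−1.7280) = 0.170534] × [0.539657] = 0.0920297
  p_D = [2.87·e^(−2.87·1.8) = 2.87·e^(−5.1660) = 0.0163801] × [0.512893] = 0.00840124
Multiply by the mixture weights:
  w_A·p_A = 0.36 × 0.0939078 = 0.0338068
  w_B·p_B = 0.15 × 0.0936991 = 0.0140549
  w_C·p_C = 0.32 × 0.0920297 = 0.0294495
  w_D·p_D = 0.17 × 0.00840124 = 0.00142821
Sum: 0.0338068 + 0.0140549 + 0.0294495 + 0.00142821 = 0.0787394
Responsibility of State B: 0.0140549 / 0.0787394 ≈ 0.1785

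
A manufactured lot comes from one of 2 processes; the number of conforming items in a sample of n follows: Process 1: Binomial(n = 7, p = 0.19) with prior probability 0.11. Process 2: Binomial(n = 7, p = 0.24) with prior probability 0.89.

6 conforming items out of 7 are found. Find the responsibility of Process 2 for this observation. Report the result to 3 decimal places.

The responsibility of component k is P(Z=k) f_k(x) divided by Σ_j P(Z=j) f_j(x).
Component likelihoods at x = 6 conforming items out of 7:
  p_1 = 0.00026675
  p_2 = 0.00101667
Weight by the priors:
  P(Z=1)·p_1 = 0.11 × 0.00026675 = 2.93425e-05
  P(Z=2)·p_2 = 0.89 × 0.00101667 = 0.000904834
Normaliser: 2.93425e-05 + 0.000904834 = 0.000934177
Responsibility of Process 2: 0.000904834 / 0.000934177 ≈ 0.969

0.969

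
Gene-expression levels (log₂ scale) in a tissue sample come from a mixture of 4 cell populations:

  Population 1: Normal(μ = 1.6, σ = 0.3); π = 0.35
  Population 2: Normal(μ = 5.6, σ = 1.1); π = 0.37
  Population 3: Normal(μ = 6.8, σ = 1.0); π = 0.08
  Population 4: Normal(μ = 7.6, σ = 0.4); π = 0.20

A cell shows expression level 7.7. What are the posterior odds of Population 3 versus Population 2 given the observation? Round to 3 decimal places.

0.981

Since P(k|x) ∝ w_k f_k(x), the posterior odds are w_i f_i(x) / (w_j f_j(x)).
Normal densities:
  p_1 = (1/(0.3·√(2π)))·exp(−(7.7−1.6)²/(2·0.3²)) = 1.329808·exp(-206.72222) = 2.21548e-90
  p_2 = (1/(1.1·√(2π)))·exp(−(7.7−5.6)²/(2·1.1²)) = 0.362675·exp(-1.82231) = 0.0586268
  p_3 = (1/(1.0·√(2π)))·exp(−(7.7−6.8)²/(2·1.0²)) = 0.398942·exp(-0.40500) = 0.266085
  p_4 = (1/(0.4·√(2π)))·exp(−(7.7−7.6)²/(2·0.4²)) = 0.997356·exp(-0.03125) = 0.96667
0.0212868 / 0.0216919 ≈ 0.981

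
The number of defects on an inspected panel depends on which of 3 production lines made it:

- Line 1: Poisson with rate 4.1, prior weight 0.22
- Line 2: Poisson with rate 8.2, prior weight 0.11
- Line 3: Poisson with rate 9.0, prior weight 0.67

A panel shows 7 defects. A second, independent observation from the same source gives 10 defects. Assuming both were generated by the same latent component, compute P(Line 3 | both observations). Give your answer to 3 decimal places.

Apply Bayes' rule: the posterior for each component is proportional to its prior times its likelihood at x.
Since both observations come from the same component, the likelihood for component k is f_k(x₁)·f_k(x₂).
  p_1 = [e^(−4.1)·4.1^7/7! = 0.0640397] × [0.00613011] = 0.00039257
  p_2 = [e^(−8.2)·8.2^7/7! = 0.135848] × [0.104031] = 0.0141323
  p_3 = [e^(−9.0)·9.0^7/7! = 0.117116] × [0.11858] = 0.0138876
Weight by the priors:
  w_1·p_1 = 0.22 × 0.00039257 = 8.63654e-05
  w_2·p_2 = 0.11 × 0.0141323 = 0.00155455
  w_3·p_3 = 0.67 × 0.0138876 = 0.00930472
Evidence: 8.63654e-05 + 0.00155455 + 0.00930472 = 0.0109456
P(Line 3 | x₁,x₂) ≈ 0.850

0.850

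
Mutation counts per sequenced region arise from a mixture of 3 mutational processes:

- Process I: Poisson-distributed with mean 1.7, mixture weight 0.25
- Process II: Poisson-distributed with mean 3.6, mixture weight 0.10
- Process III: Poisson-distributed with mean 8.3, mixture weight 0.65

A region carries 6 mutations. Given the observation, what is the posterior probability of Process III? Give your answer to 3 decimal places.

The responsibility of component k is π_k f_k(x) divided by Σ_j π_j f_j(x).
Evaluate each component's likelihood at the observed value:
  L_I = 0.00612436
  L_II = 0.0826081
  L_III = 0.112847
Prior × likelihood for each component:
  π_I·L_I = 0.25 × 0.00612436 = 0.00153109
  π_II·L_II = 0.10 × 0.0826081 = 0.00826081
  π_III·L_III = 0.65 × 0.112847 = 0.0733509
Normaliser: 0.00153109 + 0.00826081 + 0.0733509 = 0.0831428
So the posterior for Process III is 0.0733509 / 0.0831428 ≈ 0.882.

0.882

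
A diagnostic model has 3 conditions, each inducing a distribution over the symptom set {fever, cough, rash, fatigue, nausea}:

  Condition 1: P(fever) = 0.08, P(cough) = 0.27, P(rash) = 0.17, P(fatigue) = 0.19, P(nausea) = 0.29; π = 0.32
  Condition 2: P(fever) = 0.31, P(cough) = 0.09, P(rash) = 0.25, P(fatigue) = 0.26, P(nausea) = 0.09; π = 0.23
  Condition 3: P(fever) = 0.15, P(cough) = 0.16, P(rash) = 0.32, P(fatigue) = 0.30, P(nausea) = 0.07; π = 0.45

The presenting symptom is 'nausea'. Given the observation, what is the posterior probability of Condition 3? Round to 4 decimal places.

0.2172

By Bayes' theorem, P(k | x) = P(Z=k) f_k(x) / Σ_j P(Z=j) f_j(x).
Component likelihoods at x = 'nausea':
  f_1 = P(nausea | comp) = 0.29
  f_2 = P(nausea | comp) = 0.09
  f_3 = P(nausea | comp) = 0.07
Prior × likelihood for each component:
  P(Z=1)·f_1 = 0.32 × 0.29 = 0.0928
  P(Z=2)·f_2 = 0.23 × 0.09 = 0.0207
  P(Z=3)·f_3 = 0.45 × 0.07 = 0.0315
Evidence: 0.0928 + 0.0207 + 0.0315 = 0.145
P(Condition 3 | 'nausea') = 0.0315 / 0.145 ≈ 0.2172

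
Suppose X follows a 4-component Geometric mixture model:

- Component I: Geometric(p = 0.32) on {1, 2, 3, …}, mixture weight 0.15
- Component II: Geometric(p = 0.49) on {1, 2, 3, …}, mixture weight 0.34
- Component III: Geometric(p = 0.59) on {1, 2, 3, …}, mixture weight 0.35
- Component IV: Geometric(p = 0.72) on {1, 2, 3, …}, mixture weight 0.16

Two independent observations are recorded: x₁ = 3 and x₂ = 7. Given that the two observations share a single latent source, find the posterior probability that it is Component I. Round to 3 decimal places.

0.597

Posterior ∝ prior × likelihood, so P(k | x) ∝ π_k f_k(x); normalise over all components.
Since both observations come from the same component, the likelihood for component k is f_k(x₁)·f_k(x₂).
  L_I = [0.32·(1−0.32)^2 = 0.32·0.4624 = 0.147968] × [0.0316376] = 0.00468135
  L_II = [0.49·(1−0.49)^2 = 0.49·0.2601 = 0.127449] × [0.00862218] = 0.00109889
  L_III = [0.59·(1−0.59)^2 = 0.59·0.1681 = 0.099179] × [0.00280256] = 0.000277955
  L_IV = [0.72·(1−0.72)^2 = 0.72·0.0784 = 0.056448] × [0.000346961] = 1.95853e-05
Multiply by the mixture weights:
  π_I·L_I = 0.15 × 0.00468135 = 0.000702203
  π_II·L_II = 0.34 × 0.00109889 = 0.000373622
  π_III·L_III = 0.35 × 0.000277955 = 9.72843e-05
  π_IV·L_IV = 0.16 × 1.95853e-05 = 3.13364e-06
Normaliser: 0.000702203 + 0.000373622 + 9.72843e-05 + 3.13364e-06 = 0.00117624
P(Component I | x₁,x₂) = 0.000702203 / 0.00117624 ≈ 0.597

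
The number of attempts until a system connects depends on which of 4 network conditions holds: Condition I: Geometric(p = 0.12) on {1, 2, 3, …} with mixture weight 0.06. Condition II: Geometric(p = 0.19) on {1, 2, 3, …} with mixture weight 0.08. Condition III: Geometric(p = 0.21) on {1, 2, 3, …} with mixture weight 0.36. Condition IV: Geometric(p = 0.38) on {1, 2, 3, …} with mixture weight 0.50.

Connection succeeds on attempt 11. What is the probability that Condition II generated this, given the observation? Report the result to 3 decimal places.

0.147

P(component k | x) = w_k·f_k(x) / marginal(x), where marginal(x) = Σ_j w_j·f_j(x).
Evaluate each component's likelihood at the observed value:
  p_I = 0.0334201
  p_II = 0.0230996
  p_III = 0.0198834
  p_IV = 0.00318934
Weight by the priors:
  w_I·p_I = 0.06 × 0.0334201 = 0.00200521
  w_II·p_II = 0.08 × 0.0230996 = 0.00184797
  w_III·p_III = 0.36 × 0.0198834 = 0.00715802
  w_IV·p_IV = 0.50 × 0.00318934 = 0.00159467
Sum: 0.00200521 + 0.00184797 + 0.00715802 + 0.00159467 = 0.0126059
P(Condition II | the observation) ≈ 0.147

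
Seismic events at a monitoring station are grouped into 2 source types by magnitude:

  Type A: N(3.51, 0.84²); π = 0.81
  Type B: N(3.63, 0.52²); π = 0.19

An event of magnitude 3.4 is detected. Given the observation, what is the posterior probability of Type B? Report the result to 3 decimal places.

0.257

The responsibility of component k is π_k f_k(x) divided by Σ_j π_j f_j(x).
Evaluate each component's likelihood at the observed value:
  p_A = 0.470877
  p_B = 0.695705
Unnormalised posteriors:
  π_A·p_A = 0.81 × 0.470877 = 0.38141
  π_B·p_B = 0.19 × 0.695705 = 0.132184
Evidence: 0.38141 + 0.132184 = 0.513594
P(Type B | 3.4) = 0.132184 / 0.513594 ≈ 0.257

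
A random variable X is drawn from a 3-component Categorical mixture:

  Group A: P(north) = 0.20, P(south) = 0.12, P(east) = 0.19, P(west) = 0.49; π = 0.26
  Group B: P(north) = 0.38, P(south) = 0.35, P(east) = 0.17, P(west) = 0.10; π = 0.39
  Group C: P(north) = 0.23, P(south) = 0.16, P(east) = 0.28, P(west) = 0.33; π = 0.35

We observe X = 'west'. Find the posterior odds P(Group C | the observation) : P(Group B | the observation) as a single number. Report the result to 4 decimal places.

Since P(k|x) ∝ w_k f_k(x), the posterior odds are w_i f_i(x) / (w_j f_j(x)).
Evaluate each component's likelihood at the observed value:
  f_A = P(west | comp) = 0.49
  f_B = P(west | comp) = 0.10
  f_C = P(west | comp) = 0.33
Posterior odds = (w_C·f_C) / (w_B·f_B) = (0.35·0.33) / (0.39·0.1) = 0.1155 / 0.039 ≈ 2.9615

2.9615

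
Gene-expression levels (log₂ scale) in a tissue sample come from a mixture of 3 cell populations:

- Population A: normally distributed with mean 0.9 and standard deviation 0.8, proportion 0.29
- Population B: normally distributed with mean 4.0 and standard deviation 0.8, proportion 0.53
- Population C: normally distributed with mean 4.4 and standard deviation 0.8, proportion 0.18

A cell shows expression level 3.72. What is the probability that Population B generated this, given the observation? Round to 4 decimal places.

0.7982

By Bayes' theorem, P(k | x) = P(Z=k) f_k(x) / Σ_j P(Z=j) f_j(x).
Evaluate each component's likelihood at the observed value:
  f_A = (1/(0.8·√(2π)))·exp(−(3.72−0.9)²/(2·0.8²)) = 0.498678·exp(-6.21281) = 0.000999148
  f_B = (1/(0.8·√(2π)))·exp(−(3.72−4.0)²/(2·0.8²)) = 0.498678·exp(-0.06125) = 0.46905
  f_C = (1/(0.8·√(2π)))·exp(−(3.72−4.4)²/(2·0.8²)) = 0.498678·exp(-0.36125) = 0.347481
Weight by the priors:
  P(Z=A)·f_A = 0.29 × 0.000999148 = 0.000289753
  P(Z=B)·f_B = 0.53 × 0.46905 = 0.248597
  P(Z=C)·f_C = 0.18 × 0.347481 = 0.0625466
Normaliser: 0.000289753 + 0.248597 + 0.0625466 = 0.311433
So the posterior for Population B is 0.248597 / 0.311433 ≈ 0.7982.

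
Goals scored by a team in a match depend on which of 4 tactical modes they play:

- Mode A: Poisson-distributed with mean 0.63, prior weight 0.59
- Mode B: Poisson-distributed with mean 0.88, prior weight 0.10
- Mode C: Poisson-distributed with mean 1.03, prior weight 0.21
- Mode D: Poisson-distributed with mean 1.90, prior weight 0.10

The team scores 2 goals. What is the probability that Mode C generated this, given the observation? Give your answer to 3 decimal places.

0.274

By Bayes' theorem, P(k | x) = π_k f_k(x) / Σ_j π_j f_j(x).
Evaluate each component's likelihood at the observed value:
  p_A = e^(−0.63)·0.63^2/2! = 0.105693
  p_B = e^(−0.88)·0.88^2/2! = 0.160604
  p_C = e^(−1.03)·1.03^2/2! = 0.189374
  p_D = e^(−1.90)·1.90^2/2! = 0.269971
Unnormalised posteriors:
  π_A·p_A = 0.59 × 0.105693 = 0.0623588
  π_B·p_B = 0.10 × 0.160604 = 0.0160604
  π_C·p_C = 0.21 × 0.189374 = 0.0397686
  π_D·p_D = 0.10 × 0.269971 = 0.0269971
Marginal: 0.0623588 + 0.0160604 + 0.0397686 + 0.0269971 = 0.145185
So the posterior for Mode C is 0.0397686 / 0.145185 ≈ 0.274.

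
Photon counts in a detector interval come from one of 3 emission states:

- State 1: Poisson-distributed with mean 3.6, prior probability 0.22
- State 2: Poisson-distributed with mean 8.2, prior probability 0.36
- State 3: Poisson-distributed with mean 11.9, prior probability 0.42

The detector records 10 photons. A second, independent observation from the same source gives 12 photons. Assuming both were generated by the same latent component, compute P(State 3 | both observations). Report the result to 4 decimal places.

The responsibility of component k is P(Z=k) f_k(x) divided by Σ_j P(Z=j) f_j(x).
Since both observations come from the same component, the likelihood for component k is f_k(x₁)·f_k(x₂).
  p_1 = [0.00275297] × [0.000270292] = 7.44106e-07
  p_2 = [0.104031] × [0.0529925] = 0.00551284
  p_3 = [0.106562] × [0.11432] = 0.0121822
Prior × likelihood for each component:
  P(Z=1)·p_1 = 0.22 × 7.44106e-07 = 1.63703e-07
  P(Z=2)·p_2 = 0.36 × 0.00551284 = 0.00198462
  P(Z=3)·p_3 = 0.42 × 0.0121822 = 0.00511651
Denominator: 1.63703e-07 + 0.00198462 + 0.00511651 = 0.00710129
Responsibility of State 3: 0.00511651 / 0.00710129 ≈ 0.7205

0.7205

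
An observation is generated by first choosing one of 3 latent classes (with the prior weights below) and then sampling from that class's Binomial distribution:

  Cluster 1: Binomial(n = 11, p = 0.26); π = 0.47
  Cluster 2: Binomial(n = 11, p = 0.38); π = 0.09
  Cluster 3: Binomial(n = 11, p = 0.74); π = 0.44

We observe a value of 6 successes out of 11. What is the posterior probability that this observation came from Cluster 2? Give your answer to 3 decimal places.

0.174

By Bayes' theorem, P(k | x) = P(Z=k) f_k(x) / Σ_j P(Z=j) f_j(x).
Component likelihoods at x = 6 successes out of 11:
  f_1 = C(11,6)·0.26^6·0.74^5 = 462·0.000308916·0.221901 = 0.0316695
  f_2 = C(11,6)·0.38^6·0.62^5 = 462·0.00301094·0.0916133 = 0.127439
  f_3 = C(11,6)·0.74^6·0.26^5 = 462·0.164206·0.00118814 = 0.0901362
Unnormalised posteriors:
  P(Z=1)·f_1 = 0.47 × 0.0316695 = 0.0148846
  P(Z=2)·f_2 = 0.09 × 0.127439 = 0.0114695
  P(Z=3)·f_3 = 0.44 × 0.0901362 = 0.0396599
Marginal: 0.0148846 + 0.0114695 + 0.0396599 = 0.0660141
So the posterior for Cluster 2 is 0.0114695 / 0.0660141 ≈ 0.174.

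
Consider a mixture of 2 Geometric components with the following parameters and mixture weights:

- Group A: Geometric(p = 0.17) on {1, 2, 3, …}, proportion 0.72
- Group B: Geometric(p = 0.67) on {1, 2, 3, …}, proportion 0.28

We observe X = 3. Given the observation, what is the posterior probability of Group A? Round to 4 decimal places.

0.8050

Posterior ∝ prior × likelihood, so P(k | x) ∝ π_k f_k(x); normalise over all components.
Component likelihoods at x = 3:
  L_A = 0.17·(1−0.17)^2 = 0.17·0.6889 = 0.117113
  L_B = 0.67·(1−0.67)^2 = 0.67·0.1089 = 0.072963
Weight by the priors:
  π_A·L_A = 0.72 × 0.117113 = 0.0843214
  π_B·L_B = 0.28 × 0.072963 = 0.0204296
Evidence: 0.0843214 + 0.0204296 = 0.104751
Responsibility of Group A: 0.0843214 / 0.104751 ≈ 0.8050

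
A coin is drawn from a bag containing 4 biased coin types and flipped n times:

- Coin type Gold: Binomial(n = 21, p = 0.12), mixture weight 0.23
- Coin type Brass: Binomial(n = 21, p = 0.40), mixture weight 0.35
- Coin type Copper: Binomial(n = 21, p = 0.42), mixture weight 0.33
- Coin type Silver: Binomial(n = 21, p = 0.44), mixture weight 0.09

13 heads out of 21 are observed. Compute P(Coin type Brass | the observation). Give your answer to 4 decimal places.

0.3488

The responsibility of component k is w_k f_k(x) divided by Σ_j w_j f_j(x).
Component likelihoods at x = 13 heads out of 21:
  f_Gold = 7.82998e-08
  f_Brass = 0.0229368
  f_Copper = 0.0329767
  f_Silver = 0.0455966
Weight by the priors:
  w_Gold·f_Gold = 0.23 × 7.82998e-08 = 1.8009e-08
  w_Brass·f_Brass = 0.35 × 0.0229368 = 0.00802788
  w_Copper·f_Copper = 0.33 × 0.0329767 = 0.0108823
  w_Silver·f_Silver = 0.09 × 0.0455966 = 0.00410369
Evidence: 1.8009e-08 + 0.00802788 + 0.0108823 + 0.00410369 = 0.0230139
Responsibility of Coin type Brass: 0.00802788 / 0.0230139 ≈ 0.3488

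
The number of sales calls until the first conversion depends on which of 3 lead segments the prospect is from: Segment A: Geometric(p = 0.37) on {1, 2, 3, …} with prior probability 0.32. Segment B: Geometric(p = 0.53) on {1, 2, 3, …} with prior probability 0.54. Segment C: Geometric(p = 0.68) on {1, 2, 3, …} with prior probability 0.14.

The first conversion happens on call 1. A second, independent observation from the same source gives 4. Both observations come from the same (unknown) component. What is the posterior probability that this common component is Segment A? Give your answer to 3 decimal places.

0.380

P(component k | x) = π_k·f_k(x) / marginal(x), where marginal(x) = Σ_j π_j·f_j(x).
Since both observations come from the same component, the likelihood for component k is f_k(x₁)·f_k(x₂).
  L_A = [0.37·(1−0.37)^0 = 0.37·1 = 0.37] × [0.0925174] = 0.0342314
  L_B = [0.53·(1−0.53)^0 = 0.53·1 = 0.53] × [0.0550262] = 0.0291639
  L_C = [0.68·(1−0.68)^0 = 0.68·1 = 0.68] × [0.0222822] = 0.0151519
Prior × likelihood for each component:
  π_A·L_A = 0.32 × 0.0342314 = 0.0109541
  π_B·L_B = 0.54 × 0.0291639 = 0.0157485
  π_C·L_C = 0.14 × 0.0151519 = 0.00212127
Evidence: 0.0109541 + 0.0157485 + 0.00212127 = 0.0288238
So the posterior for Segment A is 0.0109541 / 0.0288238 ≈ 0.380.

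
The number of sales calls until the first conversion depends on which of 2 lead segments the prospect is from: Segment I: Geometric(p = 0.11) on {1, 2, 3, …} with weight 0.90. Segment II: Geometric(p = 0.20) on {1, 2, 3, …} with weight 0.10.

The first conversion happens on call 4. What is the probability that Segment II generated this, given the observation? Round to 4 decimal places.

0.1279

The responsibility of component k is w_k f_k(x) divided by Σ_j w_j f_j(x).
Geometric probabilities:
  f_I = 0.0775466
  f_II = 0.1024
Prior × likelihood for each component:
  w_I·f_I = 0.90 × 0.0775466 = 0.0697919
  w_II·f_II = 0.10 × 0.1024 = 0.01024
Denominator: 0.0697919 + 0.01024 = 0.0800319
So the posterior for Segment II is 0.01024 / 0.0800319 ≈ 0.1279.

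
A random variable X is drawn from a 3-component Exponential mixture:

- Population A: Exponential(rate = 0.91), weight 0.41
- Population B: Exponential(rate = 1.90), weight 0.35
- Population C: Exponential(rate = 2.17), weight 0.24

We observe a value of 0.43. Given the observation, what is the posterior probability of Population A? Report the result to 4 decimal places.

0.3360

Apply Bayes' rule: the posterior for each component is proportional to its prior times its likelihood at x.
Exponential densities:
  f_A = 0.91·e^(−0.91·0.43) = 0.91·e^(−0.3913) = 0.615321
  f_B = 1.90·e^(−1.90·0.43) = 1.90·e^(−0.8170) = 0.839334
  f_C = 2.17·e^(−2.17·0.43) = 2.17·e^(−0.9331) = 0.853531
Unnormalised posteriors:
  π_A·f_A = 0.41 × 0.615321 = 0.252282
  π_B·f_B = 0.35 × 0.839334 = 0.293767
  π_C·f_C = 0.24 × 0.853531 = 0.204848
Marginal: 0.252282 + 0.293767 + 0.204848 = 0.750896
So the posterior for Population A is 0.252282 / 0.750896 ≈ 0.3360.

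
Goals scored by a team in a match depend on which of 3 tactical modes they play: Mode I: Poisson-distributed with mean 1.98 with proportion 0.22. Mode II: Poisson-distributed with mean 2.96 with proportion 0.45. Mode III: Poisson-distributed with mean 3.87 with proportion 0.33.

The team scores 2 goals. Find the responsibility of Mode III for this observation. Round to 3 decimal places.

0.242

Apply Bayes' rule: the posterior for each component is proportional to its prior times its likelihood at x.
Evaluate each component's likelihood at the observed value:
  p_I = e^(−1.98)·1.98^2/2! = 0.270643
  p_II = e^(−2.96)·2.96^2/2! = 0.227008
  p_III = e^(−3.87)·3.87^2/2! = 0.156197
Weight by the priors:
  π_I·p_I = 0.22 × 0.270643 = 0.0595415
  π_II·p_II = 0.45 × 0.227008 = 0.102154
  π_III·p_III = 0.33 × 0.156197 = 0.051545
Marginal: 0.0595415 + 0.102154 + 0.051545 = 0.21324
P(Mode III | data) ≈ 0.242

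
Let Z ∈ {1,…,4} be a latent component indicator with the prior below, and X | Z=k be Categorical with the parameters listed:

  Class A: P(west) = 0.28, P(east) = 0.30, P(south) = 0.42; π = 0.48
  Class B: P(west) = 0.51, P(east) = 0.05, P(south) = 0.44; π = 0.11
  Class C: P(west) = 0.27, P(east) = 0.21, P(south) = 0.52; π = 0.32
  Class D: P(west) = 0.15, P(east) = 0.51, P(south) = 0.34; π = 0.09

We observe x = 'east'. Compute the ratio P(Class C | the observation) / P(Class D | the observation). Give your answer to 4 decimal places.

1.4641

Since P(k|x) ∝ w_k f_k(x), the posterior odds are w_i f_i(x) / (w_j f_j(x)).
Categorical probabilities:
  f_A = P(east | comp) = 0.30
  f_B = P(east | comp) = 0.05
  f_C = P(east | comp) = 0.21
  f_D = P(east | comp) = 0.51
0.0672 / 0.0459 ≈ 1.4641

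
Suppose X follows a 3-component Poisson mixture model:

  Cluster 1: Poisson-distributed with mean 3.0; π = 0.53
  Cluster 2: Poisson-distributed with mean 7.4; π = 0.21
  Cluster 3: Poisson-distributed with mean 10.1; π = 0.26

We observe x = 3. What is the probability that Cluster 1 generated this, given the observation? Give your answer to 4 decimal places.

P(component k | x) = π_k·f_k(x) / marginal(x), where marginal(x) = Σ_j π_j·f_j(x).
Poisson probabilities:
  L_1 = 0.224042
  L_2 = 0.0412824
  L_3 = 0.00705405
Prior × likelihood for each component:
  π_1·L_1 = 0.53 × 0.224042 = 0.118742
  π_2·L_2 = 0.21 × 0.0412824 = 0.0086693
  π_3·L_3 = 0.26 × 0.00705405 = 0.00183405
Marginal: 0.118742 + 0.0086693 + 0.00183405 = 0.129246
Responsibility of Cluster 1: 0.118742 / 0.129246 ≈ 0.9187

0.9187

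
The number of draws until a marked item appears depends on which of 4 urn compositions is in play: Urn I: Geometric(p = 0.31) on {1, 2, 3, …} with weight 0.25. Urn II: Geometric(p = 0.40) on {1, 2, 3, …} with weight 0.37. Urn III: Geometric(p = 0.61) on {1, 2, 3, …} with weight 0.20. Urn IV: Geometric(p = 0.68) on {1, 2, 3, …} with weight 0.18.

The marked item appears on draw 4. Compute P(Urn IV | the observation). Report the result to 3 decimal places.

0.058

Posterior ∝ prior × likelihood, so P(k | x) ∝ π_k f_k(x); normalise over all components.
Component likelihoods at x = 4:
  p_I = 0.31·(1−0.31)^3 = 0.31·0.328509 = 0.101838
  p_II = 0.40·(1−0.40)^3 = 0.40·0.216 = 0.0864
  p_III = 0.61·(1−0.61)^3 = 0.61·0.059319 = 0.0361846
  p_IV = 0.68·(1−0.68)^3 = 0.68·0.032768 = 0.0222822
Prior × likelihood for each component:
  π_I·p_I = 0.25 × 0.101838 = 0.0254594
  π_II·p_II = 0.37 × 0.0864 = 0.031968
  π_III·p_III = 0.20 × 0.0361846 = 0.00723692
  π_IV·p_IV = 0.18 × 0.0222822 = 0.0040108
Denominator: 0.0254594 + 0.031968 + 0.00723692 + 0.0040108 = 0.0686752
So the posterior for Urn IV is 0.0040108 / 0.0686752 ≈ 0.058.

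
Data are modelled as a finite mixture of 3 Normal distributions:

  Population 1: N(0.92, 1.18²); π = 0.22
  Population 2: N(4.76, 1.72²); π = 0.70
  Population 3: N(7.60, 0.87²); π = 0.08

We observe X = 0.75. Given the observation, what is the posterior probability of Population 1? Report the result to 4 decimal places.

0.8729

By Bayes' theorem, P(k | x) = w_k f_k(x) / Σ_j w_j f_j(x).
Normal densities:
  L_1 = (1/(1.18·√(2π)))·exp(−(0.75−0.92)²/(2·1.18²)) = 0.338087·exp(-0.01038) = 0.334596
  L_2 = (1/(1.72·√(2π)))·exp(−(0.75−4.76)²/(2·1.72²)) = 0.231943·exp(-2.71770) = 0.0153144
  L_3 = (1/(0.87·√(2π)))·exp(−(0.75−7.60)²/(2·0.87²)) = 0.458554·exp(-30.99650) = 1.5841e-14
Prior × likelihood for each component:
  w_1·L_1 = 0.22 × 0.334596 = 0.0736112
  w_2·L_2 = 0.70 × 0.0153144 = 0.01072
  w_3·L_3 = 0.08 × 1.5841e-14 = 1.26728e-15
Sum: 0.0736112 + 0.01072 + 1.26728e-15 = 0.0843312
Responsibility of Population 1: 0.0736112 / 0.0843312 ≈ 0.8729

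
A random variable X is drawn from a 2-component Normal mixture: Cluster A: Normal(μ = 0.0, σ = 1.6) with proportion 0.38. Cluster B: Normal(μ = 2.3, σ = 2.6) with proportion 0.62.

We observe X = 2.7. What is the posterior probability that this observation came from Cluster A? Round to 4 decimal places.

By Bayes' theorem, P(k | x) = π_k f_k(x) / Σ_j π_j f_j(x).
Component likelihoods at x = 2.7:
  f_A = 0.0600384
  f_B = 0.151634
Multiply by the mixture weights:
  π_A·f_A = 0.38 × 0.0600384 = 0.0228146
  π_B·f_B = 0.62 × 0.151634 = 0.0940132
Evidence: 0.0228146 + 0.0940132 = 0.116828
P(Cluster A | the observation) ≈ 0.1953

0.1953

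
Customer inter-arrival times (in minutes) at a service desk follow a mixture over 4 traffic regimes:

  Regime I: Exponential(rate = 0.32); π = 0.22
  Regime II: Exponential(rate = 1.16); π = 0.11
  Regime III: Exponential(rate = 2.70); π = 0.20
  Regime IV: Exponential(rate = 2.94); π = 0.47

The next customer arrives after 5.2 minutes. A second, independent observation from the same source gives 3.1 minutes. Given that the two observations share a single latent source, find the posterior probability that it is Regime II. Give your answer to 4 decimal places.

0.0061

By Bayes' theorem, P(k | x) = P(Z=k) f_k(x) / Σ_j P(Z=j) f_j(x).
Since both observations come from the same component, the likelihood for component k is f_k(x₁)·f_k(x₂).
  f_I = [0.32·e^(−0.32·5.2) = 0.32·e^(−1.6640) = 0.0606016] × [0.118667] = 0.00719141
  f_II = [1.16·e^(−1.16·5.2) = 1.16·e^(−6.0320) = 0.0027848] × [0.0318226] = 8.86194e-05
  f_III = [2.70·e^(−2.70·5.2) = 2.70·e^(−14.0400) = 2.15709e-06] × [0.000625632] = 1.34955e-09
  f_IV = [2.94·e^(−2.94·5.2) = 2.94·e^(−15.2880) = 6.743e-07] × [0.000323733] = 2.18293e-10
Weight by the priors:
  P(Z=I)·f_I = 0.22 × 0.00719141 = 0.00158211
  P(Z=II)·f_II = 0.11 × 8.86194e-05 = 9.74813e-06
  P(Z=III)·f_III = 0.20 × 1.34955e-09 = 2.6991e-10
  P(Z=IV)·f_IV = 0.47 × 2.18293e-10 = 1.02598e-10
Normaliser: 0.00158211 + 9.74813e-06 + 2.6991e-10 + 1.02598e-10 = 0.00159186
P(Regime II | data) ≈ 0.0061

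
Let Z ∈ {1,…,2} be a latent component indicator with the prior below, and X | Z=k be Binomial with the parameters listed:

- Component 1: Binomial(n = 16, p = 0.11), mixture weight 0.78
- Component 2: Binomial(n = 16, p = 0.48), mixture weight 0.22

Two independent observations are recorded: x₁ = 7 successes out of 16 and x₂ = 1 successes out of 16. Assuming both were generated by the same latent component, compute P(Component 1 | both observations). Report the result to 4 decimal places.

By Bayes' theorem, P(k | x) = π_k f_k(x) / Σ_j π_j f_j(x).
Since both observations come from the same component, the likelihood for component k is f_k(x₁)·f_k(x₂).
  f_1 = [C(16,7)·0.11^7·0.89^9 = 11440·1.94872e-07·0.350356 = 0.000781061] × [0.306452] = 0.000239358
  f_2 = [C(16,7)·0.48^7·0.52^9 = 11440·0.00587068·0.00277991 = 0.1867] × [0.000422096] = 7.88054e-05
Prior × likelihood for each component:
  π_1·f_1 = 0.78 × 0.000239358 = 0.000186699
  π_2·f_2 = 0.22 × 7.88054e-05 = 1.73372e-05
Sum: 0.000186699 + 1.73372e-05 = 0.000204036
P(Component 1 | x) ≈ 0.9150

0.9150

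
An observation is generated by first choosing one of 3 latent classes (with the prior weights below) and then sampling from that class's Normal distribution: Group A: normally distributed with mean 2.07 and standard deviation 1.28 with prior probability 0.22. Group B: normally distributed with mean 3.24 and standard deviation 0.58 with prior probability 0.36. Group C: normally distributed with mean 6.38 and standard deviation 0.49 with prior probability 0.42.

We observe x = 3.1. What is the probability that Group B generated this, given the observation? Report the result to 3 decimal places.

The responsibility of component k is π_k f_k(x) divided by Σ_j π_j f_j(x).
Component likelihoods at x = 3.1:
  f_A = (1/(1.28·√(2π)))·exp(−(3.1−2.07)²/(2·1.28²)) = 0.311674·exp(-0.32376) = 0.225472
  f_B = (1/(0.58·√(2π)))·exp(−(3.1−3.24)²/(2·0.58²)) = 0.687832·exp(-0.02913) = 0.668083
  f_C = (1/(0.49·√(2π)))·exp(−(3.1−6.38)²/(2·0.49²)) = 0.814168·exp(-22.40400) = 1.51629e-10
Multiply by the mixture weights:
  π_A·f_A = 0.22 × 0.225472 = 0.0496038
  π_B·f_B = 0.36 × 0.668083 = 0.24051
  π_C·f_C = 0.42 × 1.51629e-10 = 6.3684e-11
Normaliser: 0.0496038 + 0.24051 + 6.3684e-11 = 0.290114
P(Group B | 3.1) ≈ 0.829

0.829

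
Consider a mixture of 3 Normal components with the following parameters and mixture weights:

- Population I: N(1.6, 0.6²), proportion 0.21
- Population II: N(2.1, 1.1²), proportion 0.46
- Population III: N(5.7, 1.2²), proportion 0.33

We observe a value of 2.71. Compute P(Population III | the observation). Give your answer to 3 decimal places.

0.028

Posterior ∝ prior × likelihood, so P(k | x) ∝ π_k f_k(x); normalise over all components.
Component likelihoods at x = 2.71:
  L_I = (1/(0.6·√(2π)))·exp(−(2.71−1.6)²/(2·0.6²)) = 0.664904·exp(-1.71125) = 0.120108
  L_II = (1/(1.1·√(2π)))·exp(−(2.71−2.1)²/(2·1.1²)) = 0.362675·exp(-0.15376) = 0.310985
  L_III = (1/(1.2·√(2π)))·exp(−(2.71−5.7)²/(2·1.2²)) = 0.332452·exp(-3.10420) = 0.0149139
Unnormalised posteriors:
  π_I·L_I = 0.21 × 0.120108 = 0.0252227
  π_II·L_II = 0.46 × 0.310985 = 0.143053
  π_III·L_III = 0.33 × 0.0149139 = 0.00492159
Evidence: 0.0252227 + 0.143053 + 0.00492159 = 0.173198
P(Population III | 2.71) ≈ 0.028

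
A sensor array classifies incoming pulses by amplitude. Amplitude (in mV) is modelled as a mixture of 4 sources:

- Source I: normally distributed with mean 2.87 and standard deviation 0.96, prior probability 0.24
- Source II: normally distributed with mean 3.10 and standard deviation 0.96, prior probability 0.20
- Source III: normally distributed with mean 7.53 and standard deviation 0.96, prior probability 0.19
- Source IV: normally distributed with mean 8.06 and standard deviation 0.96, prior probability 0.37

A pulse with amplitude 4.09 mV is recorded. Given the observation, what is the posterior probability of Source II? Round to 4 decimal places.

Posterior ∝ prior × likelihood, so P(k | x) ∝ π_k f_k(x); normalise over all components.
Normal densities:
  p_I = (1/(0.96·√(2π)))·exp(−(4.09−2.87)²/(2·0.96²)) = 0.415565·exp(-0.80751) = 0.185329
  p_II = (1/(0.96·√(2π)))·exp(−(4.09−3.10)²/(2·0.96²)) = 0.415565·exp(-0.53174) = 0.244179
  p_III = (1/(0.96·√(2π)))·exp(−(4.09−7.53)²/(2·0.96²)) = 0.415565·exp(-6.42014) = 0.000676718
  p_IV = (1/(0.96·√(2π)))·exp(−(4.09−8.06)²/(2·0.96²)) = 0.415565·exp(-8.55084) = 8.03634e-05
Prior × likelihood for each component:
  π_I·p_I = 0.24 × 0.185329 = 0.0444788
  π_II·p_II = 0.20 × 0.244179 = 0.0488357
  π_III·p_III = 0.19 × 0.000676718 = 0.000128576
  π_IV·p_IV = 0.37 × 8.03634e-05 = 2.97344e-05
Denominator: 0.0444788 + 0.0488357 + 0.000128576 + 2.97344e-05 = 0.0934729
P(Source II | the observation) = 0.0488357 / 0.0934729 ≈ 0.5225

0.5225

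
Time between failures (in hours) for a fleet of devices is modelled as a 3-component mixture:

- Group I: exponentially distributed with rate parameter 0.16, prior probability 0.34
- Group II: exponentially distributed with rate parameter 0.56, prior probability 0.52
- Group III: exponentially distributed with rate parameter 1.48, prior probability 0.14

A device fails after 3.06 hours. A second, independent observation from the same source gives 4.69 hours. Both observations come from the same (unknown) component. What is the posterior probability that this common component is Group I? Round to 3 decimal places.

The responsibility of component k is π_k f_k(x) divided by Σ_j π_j f_j(x).
Since both observations come from the same component, the likelihood for component k is f_k(x₁)·f_k(x₂).
  f_I = [0.16·e^(−0.16·3.06) = 0.16·e^(−0.4896) = 0.0980594] × [0.0755484] = 0.00740824
  f_II = [0.56·e^(−0.56·3.06) = 0.56·e^(−1.7136) = 0.100921] × [0.0405095] = 0.00408826
  f_III = [1.48·e^(−1.48·3.06) = 1.48·e^(−4.5288) = 0.0159746] × [0.00143132] = 2.28647e-05
Unnormalised posteriors:
  π_I·f_I = 0.34 × 0.00740824 = 0.0025188
  π_II·f_II = 0.52 × 0.00408826 = 0.00212589
  π_III·f_III = 0.14 × 2.28647e-05 = 3.20106e-06
Normaliser: 0.0025188 + 0.00212589 + 3.20106e-06 = 0.00464789
So the posterior for Group I is 0.0025188 / 0.00464789 ≈ 0.542.

0.542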